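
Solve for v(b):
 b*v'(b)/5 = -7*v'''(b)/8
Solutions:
 v(b) = C1 + Integral(C2*airyai(-2*35^(2/3)*b/35) + C3*airybi(-2*35^(2/3)*b/35), b)


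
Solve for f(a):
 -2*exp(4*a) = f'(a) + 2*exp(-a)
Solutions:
 f(a) = C1 - exp(4*a)/2 + 2*exp(-a)


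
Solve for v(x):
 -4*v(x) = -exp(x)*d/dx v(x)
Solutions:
 v(x) = C1*exp(-4*exp(-x))


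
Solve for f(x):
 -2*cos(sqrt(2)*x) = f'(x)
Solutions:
 f(x) = C1 - sqrt(2)*sin(sqrt(2)*x)


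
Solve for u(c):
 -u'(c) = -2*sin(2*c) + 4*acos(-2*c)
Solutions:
 u(c) = C1 - 4*c*acos(-2*c) - 2*sqrt(1 - 4*c^2) - cos(2*c)


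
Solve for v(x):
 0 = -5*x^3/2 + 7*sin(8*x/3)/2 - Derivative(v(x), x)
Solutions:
 v(x) = C1 - 5*x^4/8 - 21*cos(8*x/3)/16


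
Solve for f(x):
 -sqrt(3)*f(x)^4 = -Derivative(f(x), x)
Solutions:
 f(x) = (-1/(C1 + 3*sqrt(3)*x))^(1/3)
 f(x) = (-1/(C1 + sqrt(3)*x))^(1/3)*(-3^(2/3) - 3*3^(1/6)*I)/6
 f(x) = (-1/(C1 + sqrt(3)*x))^(1/3)*(-3^(2/3) + 3*3^(1/6)*I)/6


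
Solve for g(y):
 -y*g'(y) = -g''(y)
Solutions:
 g(y) = C1 + C2*erfi(sqrt(2)*y/2)


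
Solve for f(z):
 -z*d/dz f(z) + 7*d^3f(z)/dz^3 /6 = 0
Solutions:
 f(z) = C1 + Integral(C2*airyai(6^(1/3)*7^(2/3)*z/7) + C3*airybi(6^(1/3)*7^(2/3)*z/7), z)


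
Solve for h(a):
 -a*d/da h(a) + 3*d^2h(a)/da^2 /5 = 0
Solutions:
 h(a) = C1 + C2*erfi(sqrt(30)*a/6)


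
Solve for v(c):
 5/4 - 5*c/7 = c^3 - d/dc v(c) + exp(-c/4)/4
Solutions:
 v(c) = C1 + c^4/4 + 5*c^2/14 - 5*c/4 - 1/exp(c)^(1/4)


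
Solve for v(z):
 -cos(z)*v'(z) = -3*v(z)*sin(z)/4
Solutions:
 v(z) = C1/cos(z)^(3/4)


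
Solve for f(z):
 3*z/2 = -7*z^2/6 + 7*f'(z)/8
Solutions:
 f(z) = C1 + 4*z^3/9 + 6*z^2/7


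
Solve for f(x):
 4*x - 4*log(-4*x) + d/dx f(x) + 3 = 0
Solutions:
 f(x) = C1 - 2*x^2 + 4*x*log(-x) + x*(-7 + 8*log(2))


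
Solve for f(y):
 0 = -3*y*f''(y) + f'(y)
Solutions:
 f(y) = C1 + C2*y^(4/3)


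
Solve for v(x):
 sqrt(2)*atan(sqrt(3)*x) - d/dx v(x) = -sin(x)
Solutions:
 v(x) = C1 + sqrt(2)*(x*atan(sqrt(3)*x) - sqrt(3)*log(3*x^2 + 1)/6) - cos(x)


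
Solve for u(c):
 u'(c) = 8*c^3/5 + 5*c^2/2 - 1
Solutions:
 u(c) = C1 + 2*c^4/5 + 5*c^3/6 - c


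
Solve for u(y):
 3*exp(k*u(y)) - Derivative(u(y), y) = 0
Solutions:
 u(y) = Piecewise((log(-1/(C1*k + 3*k*y))/k, Ne(k, 0)), (nan, True))
 u(y) = Piecewise((C1 + 3*y, Eq(k, 0)), (nan, True))


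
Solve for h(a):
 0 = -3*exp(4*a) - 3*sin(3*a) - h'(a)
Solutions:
 h(a) = C1 - 3*exp(4*a)/4 + cos(3*a)


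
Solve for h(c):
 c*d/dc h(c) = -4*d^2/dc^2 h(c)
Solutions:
 h(c) = C1 + C2*erf(sqrt(2)*c/4)


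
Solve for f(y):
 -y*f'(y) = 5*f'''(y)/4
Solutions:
 f(y) = C1 + Integral(C2*airyai(-10^(2/3)*y/5) + C3*airybi(-10^(2/3)*y/5), y)


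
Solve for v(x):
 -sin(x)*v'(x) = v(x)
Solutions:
 v(x) = C1*sqrt(cos(x) + 1)/sqrt(cos(x) - 1)


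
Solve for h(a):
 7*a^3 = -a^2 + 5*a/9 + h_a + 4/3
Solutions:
 h(a) = C1 + 7*a^4/4 + a^3/3 - 5*a^2/18 - 4*a/3


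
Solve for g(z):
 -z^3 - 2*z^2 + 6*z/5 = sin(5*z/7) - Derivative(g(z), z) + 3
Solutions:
 g(z) = C1 + z^4/4 + 2*z^3/3 - 3*z^2/5 + 3*z - 7*cos(5*z/7)/5


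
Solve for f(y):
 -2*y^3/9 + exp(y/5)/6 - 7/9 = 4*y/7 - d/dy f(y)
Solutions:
 f(y) = C1 + y^4/18 + 2*y^2/7 + 7*y/9 - 5*exp(y/5)/6


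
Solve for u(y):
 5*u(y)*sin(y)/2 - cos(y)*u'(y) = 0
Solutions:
 u(y) = C1/cos(y)^(5/2)


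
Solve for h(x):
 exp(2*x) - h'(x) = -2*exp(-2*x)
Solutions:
 h(x) = C1 + exp(2*x)/2 - exp(-2*x)


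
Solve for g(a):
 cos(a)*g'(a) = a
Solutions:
 g(a) = C1 + Integral(a/cos(a), a)


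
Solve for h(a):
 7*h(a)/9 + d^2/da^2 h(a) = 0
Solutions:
 h(a) = C1*sin(sqrt(7)*a/3) + C2*cos(sqrt(7)*a/3)


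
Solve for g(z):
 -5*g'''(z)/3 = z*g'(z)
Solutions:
 g(z) = C1 + Integral(C2*airyai(-3^(1/3)*5^(2/3)*z/5) + C3*airybi(-3^(1/3)*5^(2/3)*z/5), z)


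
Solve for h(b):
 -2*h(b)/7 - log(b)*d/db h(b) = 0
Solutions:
 h(b) = C1*exp(-2*li(b)/7)


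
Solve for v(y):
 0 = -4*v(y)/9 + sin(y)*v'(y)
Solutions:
 v(y) = C1*(cos(y) - 1)^(2/9)/(cos(y) + 1)^(2/9)


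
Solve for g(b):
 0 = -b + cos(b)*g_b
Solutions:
 g(b) = C1 + Integral(b/cos(b), b)


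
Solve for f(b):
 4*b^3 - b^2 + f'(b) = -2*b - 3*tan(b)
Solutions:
 f(b) = C1 - b^4 + b^3/3 - b^2 + 3*log(cos(b))


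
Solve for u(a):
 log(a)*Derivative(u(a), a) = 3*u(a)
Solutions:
 u(a) = C1*exp(3*li(a))


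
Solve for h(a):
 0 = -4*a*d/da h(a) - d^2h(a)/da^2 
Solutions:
 h(a) = C1 + C2*erf(sqrt(2)*a)


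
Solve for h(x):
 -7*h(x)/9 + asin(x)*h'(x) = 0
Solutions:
 h(x) = C1*exp(7*Integral(1/asin(x), x)/9)


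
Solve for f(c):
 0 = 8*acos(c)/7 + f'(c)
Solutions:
 f(c) = C1 - 8*c*acos(c)/7 + 8*sqrt(1 - c^2)/7


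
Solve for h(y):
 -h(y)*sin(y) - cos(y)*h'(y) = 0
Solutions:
 h(y) = C1*cos(y)


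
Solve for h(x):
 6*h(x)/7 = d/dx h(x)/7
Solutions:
 h(x) = C1*exp(6*x)


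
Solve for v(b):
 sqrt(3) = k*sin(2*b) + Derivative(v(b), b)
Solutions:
 v(b) = C1 + sqrt(3)*b + k*cos(2*b)/2


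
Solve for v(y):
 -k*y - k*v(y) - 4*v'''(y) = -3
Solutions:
 v(y) = C1*exp(2^(1/3)*y*(-k)^(1/3)/2) + C2*exp(2^(1/3)*y*(-k)^(1/3)*(-1 + sqrt(3)*I)/4) + C3*exp(-2^(1/3)*y*(-k)^(1/3)*(1 + sqrt(3)*I)/4) - y + 3/k


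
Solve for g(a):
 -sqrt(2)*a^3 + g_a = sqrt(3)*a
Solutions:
 g(a) = C1 + sqrt(2)*a^4/4 + sqrt(3)*a^2/2


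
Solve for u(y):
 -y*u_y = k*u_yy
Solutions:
 u(y) = C1 + C2*sqrt(k)*erf(sqrt(2)*y*sqrt(1/k)/2)


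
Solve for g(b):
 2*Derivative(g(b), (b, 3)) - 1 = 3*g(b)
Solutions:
 g(b) = C3*exp(2^(2/3)*3^(1/3)*b/2) + (C1*sin(2^(2/3)*3^(5/6)*b/4) + C2*cos(2^(2/3)*3^(5/6)*b/4))*exp(-2^(2/3)*3^(1/3)*b/4) - 1/3


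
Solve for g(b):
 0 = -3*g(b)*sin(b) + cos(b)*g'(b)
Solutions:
 g(b) = C1/cos(b)^3


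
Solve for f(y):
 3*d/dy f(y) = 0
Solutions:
 f(y) = C1


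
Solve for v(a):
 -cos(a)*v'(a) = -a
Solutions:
 v(a) = C1 + Integral(a/cos(a), a)


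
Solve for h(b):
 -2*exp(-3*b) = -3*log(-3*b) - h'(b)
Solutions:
 h(b) = C1 - 3*b*log(-b) + 3*b*(1 - log(3)) - 2*exp(-3*b)/3


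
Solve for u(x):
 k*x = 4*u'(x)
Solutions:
 u(x) = C1 + k*x^2/8


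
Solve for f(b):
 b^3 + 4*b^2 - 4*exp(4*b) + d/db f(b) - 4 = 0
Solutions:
 f(b) = C1 - b^4/4 - 4*b^3/3 + 4*b + exp(4*b)


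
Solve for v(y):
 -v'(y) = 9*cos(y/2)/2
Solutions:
 v(y) = C1 - 9*sin(y/2)


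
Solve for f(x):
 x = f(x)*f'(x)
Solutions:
 f(x) = -sqrt(C1 + x^2)
 f(x) = sqrt(C1 + x^2)


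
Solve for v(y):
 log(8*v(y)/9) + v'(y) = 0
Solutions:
 Integral(1/(log(_y) - 2*log(3) + 3*log(2)), (_y, v(y))) = C1 - y


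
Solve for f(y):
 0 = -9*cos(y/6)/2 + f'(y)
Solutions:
 f(y) = C1 + 27*sin(y/6)


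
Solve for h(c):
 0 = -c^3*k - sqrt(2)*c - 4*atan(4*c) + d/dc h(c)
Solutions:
 h(c) = C1 + c^4*k/4 + sqrt(2)*c^2/2 + 4*c*atan(4*c) - log(16*c^2 + 1)/2


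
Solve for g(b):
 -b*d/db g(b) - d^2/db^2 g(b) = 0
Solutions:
 g(b) = C1 + C2*erf(sqrt(2)*b/2)


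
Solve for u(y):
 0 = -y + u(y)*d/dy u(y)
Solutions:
 u(y) = -sqrt(C1 + y^2)
 u(y) = sqrt(C1 + y^2)


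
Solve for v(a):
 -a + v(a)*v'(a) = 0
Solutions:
 v(a) = -sqrt(C1 + a^2)
 v(a) = sqrt(C1 + a^2)


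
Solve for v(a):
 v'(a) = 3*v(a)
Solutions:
 v(a) = C1*exp(3*a)


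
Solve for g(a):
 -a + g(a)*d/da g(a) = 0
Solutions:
 g(a) = -sqrt(C1 + a^2)
 g(a) = sqrt(C1 + a^2)


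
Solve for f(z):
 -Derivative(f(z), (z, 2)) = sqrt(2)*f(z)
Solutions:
 f(z) = C1*sin(2^(1/4)*z) + C2*cos(2^(1/4)*z)


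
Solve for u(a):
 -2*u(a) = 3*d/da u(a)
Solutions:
 u(a) = C1*exp(-2*a/3)


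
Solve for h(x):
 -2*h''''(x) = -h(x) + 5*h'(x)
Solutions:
 h(x) = (C1/sqrt(exp(3^(1/6)*x*sqrt(-(225 + sqrt(52161))^(1/3)/6 + 4*3^(1/3)/(3*(225 + sqrt(52161))^(1/3)) + 5*sqrt(2)/sqrt(-8*3^(1/3)/(225 + sqrt(52161))^(1/3) + (225 + sqrt(52161))^(1/3))))) + C2*sqrt(exp(3^(1/6)*x*sqrt(-(225 + sqrt(52161))^(1/3)/6 + 4*3^(1/3)/(3*(225 + sqrt(52161))^(1/3)) + 5*sqrt(2)/sqrt(-8*3^(1/3)/(225 + sqrt(52161))^(1/3) + (225 + sqrt(52161))^(1/3))))))*exp(-sqrt(2)*3^(2/3)*x*sqrt(-8*3^(1/3)/(225 + sqrt(52161))^(1/3) + (225 + sqrt(52161))^(1/3))/12) + (C3*sin(3^(1/6)*x*sqrt(-4*3^(1/3)/(3*(225 + sqrt(52161))^(1/3)) + (225 + sqrt(52161))^(1/3)/6 + 5*sqrt(2)/sqrt(-8*3^(1/3)/(225 + sqrt(52161))^(1/3) + (225 + sqrt(52161))^(1/3)))/2) + C4*cos(3^(1/6)*x*sqrt(-4*3^(1/3)/(3*(225 + sqrt(52161))^(1/3)) + (225 + sqrt(52161))^(1/3)/6 + 5*sqrt(2)/sqrt(-8*3^(1/3)/(225 + sqrt(52161))^(1/3) + (225 + sqrt(52161))^(1/3)))/2))*exp(sqrt(2)*3^(2/3)*x*sqrt(-8*3^(1/3)/(225 + sqrt(52161))^(1/3) + (225 + sqrt(52161))^(1/3))/12)


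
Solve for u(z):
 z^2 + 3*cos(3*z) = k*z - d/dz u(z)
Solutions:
 u(z) = C1 + k*z^2/2 - z^3/3 - sin(3*z)


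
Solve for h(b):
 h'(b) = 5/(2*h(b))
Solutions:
 h(b) = -sqrt(C1 + 5*b)
 h(b) = sqrt(C1 + 5*b)


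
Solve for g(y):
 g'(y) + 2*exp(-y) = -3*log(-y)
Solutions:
 g(y) = C1 - 3*y*log(-y) + 3*y + 2*exp(-y)


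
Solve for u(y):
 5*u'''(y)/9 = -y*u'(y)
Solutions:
 u(y) = C1 + Integral(C2*airyai(-15^(2/3)*y/5) + C3*airybi(-15^(2/3)*y/5), y)


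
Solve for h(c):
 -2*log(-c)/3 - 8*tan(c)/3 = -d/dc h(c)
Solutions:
 h(c) = C1 + 2*c*log(-c)/3 - 2*c/3 - 8*log(cos(c))/3


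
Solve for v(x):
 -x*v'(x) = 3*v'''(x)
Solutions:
 v(x) = C1 + Integral(C2*airyai(-3^(2/3)*x/3) + C3*airybi(-3^(2/3)*x/3), x)


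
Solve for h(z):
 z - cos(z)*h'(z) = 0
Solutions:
 h(z) = C1 + Integral(z/cos(z), z)


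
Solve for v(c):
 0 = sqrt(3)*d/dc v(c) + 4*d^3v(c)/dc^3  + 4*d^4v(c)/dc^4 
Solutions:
 v(c) = C1 + C2*exp(c*(-2 + (1 + 27*sqrt(3)/8 + sqrt(-4 + (8 + 27*sqrt(3))^2/16)/2)^(-1/3) + (1 + 27*sqrt(3)/8 + sqrt(-4 + (8 + 27*sqrt(3))^2/16)/2)^(1/3))/6)*sin(sqrt(3)*c*(-(1 + 27*sqrt(3)/8 + sqrt(-4 + (2 + 27*sqrt(3)/4)^2)/2)^(1/3) + (1 + 27*sqrt(3)/8 + sqrt(-4 + (2 + 27*sqrt(3)/4)^2)/2)^(-1/3))/6) + C3*exp(c*(-2 + (1 + 27*sqrt(3)/8 + sqrt(-4 + (8 + 27*sqrt(3))^2/16)/2)^(-1/3) + (1 + 27*sqrt(3)/8 + sqrt(-4 + (8 + 27*sqrt(3))^2/16)/2)^(1/3))/6)*cos(sqrt(3)*c*(-(1 + 27*sqrt(3)/8 + sqrt(-4 + (2 + 27*sqrt(3)/4)^2)/2)^(1/3) + (1 + 27*sqrt(3)/8 + sqrt(-4 + (2 + 27*sqrt(3)/4)^2)/2)^(-1/3))/6) + C4*exp(-c*((1 + 27*sqrt(3)/8 + sqrt(-4 + (8 + 27*sqrt(3))^2/16)/2)^(-1/3) + 1 + (1 + 27*sqrt(3)/8 + sqrt(-4 + (8 + 27*sqrt(3))^2/16)/2)^(1/3))/3)


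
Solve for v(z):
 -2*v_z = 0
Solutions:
 v(z) = C1


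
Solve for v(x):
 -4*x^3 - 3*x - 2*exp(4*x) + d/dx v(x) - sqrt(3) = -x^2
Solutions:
 v(x) = C1 + x^4 - x^3/3 + 3*x^2/2 + sqrt(3)*x + exp(4*x)/2


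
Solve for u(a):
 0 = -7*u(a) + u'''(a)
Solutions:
 u(a) = C3*exp(7^(1/3)*a) + (C1*sin(sqrt(3)*7^(1/3)*a/2) + C2*cos(sqrt(3)*7^(1/3)*a/2))*exp(-7^(1/3)*a/2)


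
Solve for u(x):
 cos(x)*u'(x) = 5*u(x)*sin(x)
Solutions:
 u(x) = C1/cos(x)^5


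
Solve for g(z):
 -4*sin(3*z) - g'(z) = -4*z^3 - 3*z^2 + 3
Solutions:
 g(z) = C1 + z^4 + z^3 - 3*z + 4*cos(3*z)/3


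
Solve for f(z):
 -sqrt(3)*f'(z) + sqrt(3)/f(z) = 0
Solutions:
 f(z) = -sqrt(C1 + 2*z)
 f(z) = sqrt(C1 + 2*z)


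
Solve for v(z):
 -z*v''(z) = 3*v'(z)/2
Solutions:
 v(z) = C1 + C2/sqrt(z)


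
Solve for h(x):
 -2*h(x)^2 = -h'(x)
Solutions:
 h(x) = -1/(C1 + 2*x)


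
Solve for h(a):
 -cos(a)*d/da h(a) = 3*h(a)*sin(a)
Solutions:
 h(a) = C1*cos(a)^3


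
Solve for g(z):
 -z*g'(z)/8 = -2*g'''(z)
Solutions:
 g(z) = C1 + Integral(C2*airyai(2^(2/3)*z/4) + C3*airybi(2^(2/3)*z/4), z)


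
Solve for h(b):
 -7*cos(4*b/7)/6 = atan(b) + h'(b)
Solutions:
 h(b) = C1 - b*atan(b) + log(b^2 + 1)/2 - 49*sin(4*b/7)/24


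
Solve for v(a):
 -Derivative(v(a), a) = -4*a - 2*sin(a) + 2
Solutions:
 v(a) = C1 + 2*a^2 - 2*a - 2*cos(a)


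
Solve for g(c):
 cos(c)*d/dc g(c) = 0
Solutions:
 g(c) = C1


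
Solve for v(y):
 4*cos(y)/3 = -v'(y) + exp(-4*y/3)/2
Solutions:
 v(y) = C1 - 4*sin(y)/3 - 3*exp(-4*y/3)/8


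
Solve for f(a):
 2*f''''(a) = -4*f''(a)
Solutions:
 f(a) = C1 + C2*a + C3*sin(sqrt(2)*a) + C4*cos(sqrt(2)*a)


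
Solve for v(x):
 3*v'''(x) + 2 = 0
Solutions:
 v(x) = C1 + C2*x + C3*x^2 - x^3/9


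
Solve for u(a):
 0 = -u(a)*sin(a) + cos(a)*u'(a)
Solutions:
 u(a) = C1/cos(a)


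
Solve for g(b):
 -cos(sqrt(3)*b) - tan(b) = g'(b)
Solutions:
 g(b) = C1 + log(cos(b)) - sqrt(3)*sin(sqrt(3)*b)/3


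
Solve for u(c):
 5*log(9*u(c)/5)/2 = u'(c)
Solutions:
 -2*Integral(1/(log(_y) - log(5) + 2*log(3)), (_y, u(c)))/5 = C1 - c


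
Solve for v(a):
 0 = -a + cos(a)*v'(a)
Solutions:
 v(a) = C1 + Integral(a/cos(a), a)


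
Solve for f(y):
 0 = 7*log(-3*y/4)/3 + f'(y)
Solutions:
 f(y) = C1 - 7*y*log(-y)/3 + 7*y*(-log(3) + 1 + 2*log(2))/3


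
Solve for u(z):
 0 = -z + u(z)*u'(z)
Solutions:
 u(z) = -sqrt(C1 + z^2)
 u(z) = sqrt(C1 + z^2)


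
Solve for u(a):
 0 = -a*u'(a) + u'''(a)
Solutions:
 u(a) = C1 + Integral(C2*airyai(a) + C3*airybi(a), a)


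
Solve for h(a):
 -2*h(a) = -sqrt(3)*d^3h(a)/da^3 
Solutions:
 h(a) = C3*exp(2^(1/3)*3^(5/6)*a/3) + (C1*sin(6^(1/3)*a/2) + C2*cos(6^(1/3)*a/2))*exp(-2^(1/3)*3^(5/6)*a/6)


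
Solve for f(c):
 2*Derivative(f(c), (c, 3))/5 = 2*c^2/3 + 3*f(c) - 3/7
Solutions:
 f(c) = C3*exp(15^(1/3)*2^(2/3)*c/2) - 2*c^2/9 + (C1*sin(2^(2/3)*3^(5/6)*5^(1/3)*c/4) + C2*cos(2^(2/3)*3^(5/6)*5^(1/3)*c/4))*exp(-15^(1/3)*2^(2/3)*c/4) + 1/7


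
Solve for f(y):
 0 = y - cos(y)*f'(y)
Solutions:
 f(y) = C1 + Integral(y/cos(y), y)


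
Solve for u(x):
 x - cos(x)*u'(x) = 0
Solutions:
 u(x) = C1 + Integral(x/cos(x), x)


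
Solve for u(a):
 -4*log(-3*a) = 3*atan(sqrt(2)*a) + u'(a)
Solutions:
 u(a) = C1 - 4*a*log(-a) - 3*a*atan(sqrt(2)*a) - 4*a*log(3) + 4*a + 3*sqrt(2)*log(2*a^2 + 1)/4


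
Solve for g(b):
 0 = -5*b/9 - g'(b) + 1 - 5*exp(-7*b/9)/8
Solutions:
 g(b) = C1 - 5*b^2/18 + b + 45*exp(-7*b/9)/56


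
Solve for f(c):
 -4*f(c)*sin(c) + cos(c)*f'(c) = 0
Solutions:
 f(c) = C1/cos(c)^4


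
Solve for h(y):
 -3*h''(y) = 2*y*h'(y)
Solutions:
 h(y) = C1 + C2*erf(sqrt(3)*y/3)


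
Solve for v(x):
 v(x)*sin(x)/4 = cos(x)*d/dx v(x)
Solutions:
 v(x) = C1/cos(x)^(1/4)


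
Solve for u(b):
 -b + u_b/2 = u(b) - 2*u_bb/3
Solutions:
 u(b) = C1*exp(b*(-3 + sqrt(105))/8) + C2*exp(-b*(3 + sqrt(105))/8) - b - 1/2


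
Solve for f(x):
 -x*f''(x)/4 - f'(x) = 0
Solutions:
 f(x) = C1 + C2/x^3


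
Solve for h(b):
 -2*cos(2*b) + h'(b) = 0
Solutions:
 h(b) = C1 + sin(2*b)


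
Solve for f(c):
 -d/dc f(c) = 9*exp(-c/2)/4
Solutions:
 f(c) = C1 + 9*exp(-c/2)/2


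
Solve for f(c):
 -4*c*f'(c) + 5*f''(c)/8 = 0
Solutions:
 f(c) = C1 + C2*erfi(4*sqrt(5)*c/5)


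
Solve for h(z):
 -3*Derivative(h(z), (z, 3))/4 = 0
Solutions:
 h(z) = C1 + C2*z + C3*z^2


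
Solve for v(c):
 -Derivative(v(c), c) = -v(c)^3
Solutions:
 v(c) = -sqrt(2)*sqrt(-1/(C1 + c))/2
 v(c) = sqrt(2)*sqrt(-1/(C1 + c))/2


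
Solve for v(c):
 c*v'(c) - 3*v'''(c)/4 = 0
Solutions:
 v(c) = C1 + Integral(C2*airyai(6^(2/3)*c/3) + C3*airybi(6^(2/3)*c/3), c)


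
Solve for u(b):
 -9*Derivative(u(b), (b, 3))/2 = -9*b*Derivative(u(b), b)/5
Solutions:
 u(b) = C1 + Integral(C2*airyai(2^(1/3)*5^(2/3)*b/5) + C3*airybi(2^(1/3)*5^(2/3)*b/5), b)


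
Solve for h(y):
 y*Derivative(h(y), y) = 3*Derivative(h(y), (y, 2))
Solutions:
 h(y) = C1 + C2*erfi(sqrt(6)*y/6)


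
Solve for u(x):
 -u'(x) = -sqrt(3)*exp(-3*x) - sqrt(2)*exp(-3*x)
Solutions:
 u(x) = C1 - sqrt(3)*exp(-3*x)/3 - sqrt(2)*exp(-3*x)/3


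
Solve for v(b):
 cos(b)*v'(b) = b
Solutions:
 v(b) = C1 + Integral(b/cos(b), b)


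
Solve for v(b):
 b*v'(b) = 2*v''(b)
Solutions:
 v(b) = C1 + C2*erfi(b/2)


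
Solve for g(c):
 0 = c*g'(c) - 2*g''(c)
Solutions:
 g(c) = C1 + C2*erfi(c/2)


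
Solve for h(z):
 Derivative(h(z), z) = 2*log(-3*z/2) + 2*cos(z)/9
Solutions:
 h(z) = C1 + 2*z*log(-z) - 2*z - 2*z*log(2) + 2*z*log(3) + 2*sin(z)/9


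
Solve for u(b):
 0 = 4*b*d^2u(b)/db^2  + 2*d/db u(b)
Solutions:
 u(b) = C1 + C2*sqrt(b)


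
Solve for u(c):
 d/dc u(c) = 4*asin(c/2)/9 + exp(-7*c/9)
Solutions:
 u(c) = C1 + 4*c*asin(c/2)/9 + 4*sqrt(4 - c^2)/9 - 9*exp(-7*c/9)/7


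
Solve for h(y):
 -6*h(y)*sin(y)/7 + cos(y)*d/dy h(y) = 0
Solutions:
 h(y) = C1/cos(y)^(6/7)


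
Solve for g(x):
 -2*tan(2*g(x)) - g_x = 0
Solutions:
 g(x) = -asin(C1*exp(-4*x))/2 + pi/2
 g(x) = asin(C1*exp(-4*x))/2


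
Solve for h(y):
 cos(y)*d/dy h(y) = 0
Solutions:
 h(y) = C1


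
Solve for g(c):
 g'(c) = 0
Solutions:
 g(c) = C1


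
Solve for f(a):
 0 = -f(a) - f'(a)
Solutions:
 f(a) = C1*exp(-a)


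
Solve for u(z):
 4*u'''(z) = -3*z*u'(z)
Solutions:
 u(z) = C1 + Integral(C2*airyai(-6^(1/3)*z/2) + C3*airybi(-6^(1/3)*z/2), z)


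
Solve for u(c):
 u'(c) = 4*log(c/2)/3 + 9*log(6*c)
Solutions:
 u(c) = C1 + 31*c*log(c)/3 - 31*c/3 + 2*c*log(2)/3 + c*log(2519424)


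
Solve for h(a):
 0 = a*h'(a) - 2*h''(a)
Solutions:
 h(a) = C1 + C2*erfi(a/2)


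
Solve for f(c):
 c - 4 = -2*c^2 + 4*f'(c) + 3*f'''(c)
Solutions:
 f(c) = C1 + C2*sin(2*sqrt(3)*c/3) + C3*cos(2*sqrt(3)*c/3) + c^3/6 + c^2/8 - 7*c/4


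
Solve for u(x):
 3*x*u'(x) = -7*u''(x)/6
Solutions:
 u(x) = C1 + C2*erf(3*sqrt(7)*x/7)


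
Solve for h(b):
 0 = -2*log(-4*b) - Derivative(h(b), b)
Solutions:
 h(b) = C1 - 2*b*log(-b) + 2*b*(1 - 2*log(2))


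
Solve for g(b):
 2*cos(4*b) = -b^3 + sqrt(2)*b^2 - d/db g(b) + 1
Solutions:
 g(b) = C1 - b^4/4 + sqrt(2)*b^3/3 + b - sin(4*b)/2


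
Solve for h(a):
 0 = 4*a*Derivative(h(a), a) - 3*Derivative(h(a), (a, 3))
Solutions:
 h(a) = C1 + Integral(C2*airyai(6^(2/3)*a/3) + C3*airybi(6^(2/3)*a/3), a)


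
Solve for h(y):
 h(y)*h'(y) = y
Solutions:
 h(y) = -sqrt(C1 + y^2)
 h(y) = sqrt(C1 + y^2)


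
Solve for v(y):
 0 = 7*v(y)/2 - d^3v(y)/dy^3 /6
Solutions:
 v(y) = C3*exp(21^(1/3)*y) + (C1*sin(3^(5/6)*7^(1/3)*y/2) + C2*cos(3^(5/6)*7^(1/3)*y/2))*exp(-21^(1/3)*y/2)


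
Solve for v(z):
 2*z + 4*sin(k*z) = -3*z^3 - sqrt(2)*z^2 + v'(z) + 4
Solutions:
 v(z) = C1 + 3*z^4/4 + sqrt(2)*z^3/3 + z^2 - 4*z - 4*cos(k*z)/k


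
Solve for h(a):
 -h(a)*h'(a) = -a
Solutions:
 h(a) = -sqrt(C1 + a^2)
 h(a) = sqrt(C1 + a^2)


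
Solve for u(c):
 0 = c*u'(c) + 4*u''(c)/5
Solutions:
 u(c) = C1 + C2*erf(sqrt(10)*c/4)


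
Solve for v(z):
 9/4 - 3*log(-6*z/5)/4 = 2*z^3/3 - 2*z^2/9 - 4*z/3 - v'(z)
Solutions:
 v(z) = C1 + z^4/6 - 2*z^3/27 - 2*z^2/3 + 3*z*log(-z)/4 + z*(-3 - 3*log(5)/4 + 3*log(6)/4)


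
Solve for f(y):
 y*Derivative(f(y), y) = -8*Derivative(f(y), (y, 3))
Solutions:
 f(y) = C1 + Integral(C2*airyai(-y/2) + C3*airybi(-y/2), y)


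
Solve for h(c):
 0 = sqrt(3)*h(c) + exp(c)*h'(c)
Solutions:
 h(c) = C1*exp(sqrt(3)*exp(-c))


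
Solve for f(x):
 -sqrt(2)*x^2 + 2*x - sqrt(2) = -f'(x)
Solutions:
 f(x) = C1 + sqrt(2)*x^3/3 - x^2 + sqrt(2)*x


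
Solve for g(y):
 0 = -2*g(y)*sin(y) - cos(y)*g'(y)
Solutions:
 g(y) = C1*cos(y)^2


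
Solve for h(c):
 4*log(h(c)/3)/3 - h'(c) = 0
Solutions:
 3*Integral(1/(-log(_y) + log(3)), (_y, h(c)))/4 = C1 - c


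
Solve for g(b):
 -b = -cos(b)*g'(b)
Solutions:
 g(b) = C1 + Integral(b/cos(b), b)


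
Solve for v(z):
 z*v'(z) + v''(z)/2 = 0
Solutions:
 v(z) = C1 + C2*erf(z)


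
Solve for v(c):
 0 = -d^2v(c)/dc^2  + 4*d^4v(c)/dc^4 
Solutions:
 v(c) = C1 + C2*c + C3*exp(-c/2) + C4*exp(c/2)


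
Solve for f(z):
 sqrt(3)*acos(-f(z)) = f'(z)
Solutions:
 Integral(1/acos(-_y), (_y, f(z))) = C1 + sqrt(3)*z


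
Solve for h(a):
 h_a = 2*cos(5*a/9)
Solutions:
 h(a) = C1 + 18*sin(5*a/9)/5


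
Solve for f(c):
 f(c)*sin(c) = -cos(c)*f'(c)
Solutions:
 f(c) = C1*cos(c)


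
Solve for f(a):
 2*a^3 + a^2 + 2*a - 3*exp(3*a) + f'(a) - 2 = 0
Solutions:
 f(a) = C1 - a^4/2 - a^3/3 - a^2 + 2*a + exp(3*a)


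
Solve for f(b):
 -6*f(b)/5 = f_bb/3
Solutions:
 f(b) = C1*sin(3*sqrt(10)*b/5) + C2*cos(3*sqrt(10)*b/5)


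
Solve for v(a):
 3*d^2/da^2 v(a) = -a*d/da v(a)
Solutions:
 v(a) = C1 + C2*erf(sqrt(6)*a/6)


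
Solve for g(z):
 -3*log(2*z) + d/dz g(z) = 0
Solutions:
 g(z) = C1 + 3*z*log(z) - 3*z + z*log(8)


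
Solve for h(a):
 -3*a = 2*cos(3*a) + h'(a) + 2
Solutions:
 h(a) = C1 - 3*a^2/2 - 2*a - 2*sin(3*a)/3


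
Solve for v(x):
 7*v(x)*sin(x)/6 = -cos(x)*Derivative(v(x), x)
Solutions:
 v(x) = C1*cos(x)^(7/6)


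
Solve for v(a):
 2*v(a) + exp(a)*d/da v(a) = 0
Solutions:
 v(a) = C1*exp(2*exp(-a))


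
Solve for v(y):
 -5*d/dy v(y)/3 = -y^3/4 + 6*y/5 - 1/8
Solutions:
 v(y) = C1 + 3*y^4/80 - 9*y^2/25 + 3*y/40


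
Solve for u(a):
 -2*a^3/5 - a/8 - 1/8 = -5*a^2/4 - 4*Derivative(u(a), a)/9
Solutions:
 u(a) = C1 + 9*a^4/40 - 15*a^3/16 + 9*a^2/64 + 9*a/32


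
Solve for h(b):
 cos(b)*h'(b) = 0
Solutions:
 h(b) = C1


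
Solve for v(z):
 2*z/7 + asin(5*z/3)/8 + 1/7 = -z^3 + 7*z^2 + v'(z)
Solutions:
 v(z) = C1 + z^4/4 - 7*z^3/3 + z^2/7 + z*asin(5*z/3)/8 + z/7 + sqrt(9 - 25*z^2)/40


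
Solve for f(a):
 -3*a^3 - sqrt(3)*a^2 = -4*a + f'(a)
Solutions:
 f(a) = C1 - 3*a^4/4 - sqrt(3)*a^3/3 + 2*a^2


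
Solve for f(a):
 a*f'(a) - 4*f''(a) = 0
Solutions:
 f(a) = C1 + C2*erfi(sqrt(2)*a/4)


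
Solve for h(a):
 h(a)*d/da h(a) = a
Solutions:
 h(a) = -sqrt(C1 + a^2)
 h(a) = sqrt(C1 + a^2)


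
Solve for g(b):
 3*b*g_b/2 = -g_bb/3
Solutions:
 g(b) = C1 + C2*erf(3*b/2)


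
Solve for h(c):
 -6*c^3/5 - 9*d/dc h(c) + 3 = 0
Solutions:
 h(c) = C1 - c^4/30 + c/3


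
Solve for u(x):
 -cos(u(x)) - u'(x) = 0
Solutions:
 u(x) = pi - asin((C1 + exp(2*x))/(C1 - exp(2*x)))
 u(x) = asin((C1 + exp(2*x))/(C1 - exp(2*x)))


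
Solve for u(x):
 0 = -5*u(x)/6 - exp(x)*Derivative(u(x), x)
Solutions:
 u(x) = C1*exp(5*exp(-x)/6)


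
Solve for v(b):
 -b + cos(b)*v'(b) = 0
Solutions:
 v(b) = C1 + Integral(b/cos(b), b)


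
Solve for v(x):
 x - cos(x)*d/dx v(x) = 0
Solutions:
 v(x) = C1 + Integral(x/cos(x), x)


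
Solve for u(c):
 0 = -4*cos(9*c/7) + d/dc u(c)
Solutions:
 u(c) = C1 + 28*sin(9*c/7)/9


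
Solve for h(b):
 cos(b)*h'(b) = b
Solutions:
 h(b) = C1 + Integral(b/cos(b), b)


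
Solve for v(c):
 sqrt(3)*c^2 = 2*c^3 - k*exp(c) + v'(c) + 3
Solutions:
 v(c) = C1 - c^4/2 + sqrt(3)*c^3/3 - 3*c + k*exp(c)


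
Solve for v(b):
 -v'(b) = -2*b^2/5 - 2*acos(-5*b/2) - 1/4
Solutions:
 v(b) = C1 + 2*b^3/15 + 2*b*acos(-5*b/2) + b/4 + 2*sqrt(4 - 25*b^2)/5


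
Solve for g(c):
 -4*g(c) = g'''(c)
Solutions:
 g(c) = C3*exp(-2^(2/3)*c) + (C1*sin(2^(2/3)*sqrt(3)*c/2) + C2*cos(2^(2/3)*sqrt(3)*c/2))*exp(2^(2/3)*c/2)


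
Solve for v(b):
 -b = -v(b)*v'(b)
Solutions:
 v(b) = -sqrt(C1 + b^2)
 v(b) = sqrt(C1 + b^2)


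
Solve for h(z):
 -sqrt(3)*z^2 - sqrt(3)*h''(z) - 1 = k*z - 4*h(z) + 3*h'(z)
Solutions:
 h(z) = C1*exp(sqrt(3)*z*(-3 + sqrt(9 + 16*sqrt(3)))/6) + C2*exp(-sqrt(3)*z*(3 + sqrt(9 + 16*sqrt(3)))/6) + k*z/4 + 3*k/16 + sqrt(3)*z^2/4 + 3*sqrt(3)*z/8 + 9*sqrt(3)/32 + 5/8


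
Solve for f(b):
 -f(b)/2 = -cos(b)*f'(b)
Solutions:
 f(b) = C1*(sin(b) + 1)^(1/4)/(sin(b) - 1)^(1/4)


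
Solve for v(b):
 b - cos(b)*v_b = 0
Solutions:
 v(b) = C1 + Integral(b/cos(b), b)


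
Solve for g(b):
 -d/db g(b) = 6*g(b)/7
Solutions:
 g(b) = C1*exp(-6*b/7)


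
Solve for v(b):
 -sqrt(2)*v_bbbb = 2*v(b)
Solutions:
 v(b) = (C1*sin(2^(5/8)*b/2) + C2*cos(2^(5/8)*b/2))*exp(-2^(5/8)*b/2) + (C3*sin(2^(5/8)*b/2) + C4*cos(2^(5/8)*b/2))*exp(2^(5/8)*b/2)


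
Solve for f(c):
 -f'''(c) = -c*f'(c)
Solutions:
 f(c) = C1 + Integral(C2*airyai(c) + C3*airybi(c), c)


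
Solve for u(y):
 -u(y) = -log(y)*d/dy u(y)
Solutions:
 u(y) = C1*exp(li(y))


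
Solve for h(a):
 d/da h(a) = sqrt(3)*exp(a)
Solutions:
 h(a) = C1 + sqrt(3)*exp(a)


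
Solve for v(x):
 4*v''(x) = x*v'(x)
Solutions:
 v(x) = C1 + C2*erfi(sqrt(2)*x/4)


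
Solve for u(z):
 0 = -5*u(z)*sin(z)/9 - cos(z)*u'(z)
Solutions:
 u(z) = C1*cos(z)^(5/9)


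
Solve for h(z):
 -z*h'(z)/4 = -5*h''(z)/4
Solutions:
 h(z) = C1 + C2*erfi(sqrt(10)*z/10)


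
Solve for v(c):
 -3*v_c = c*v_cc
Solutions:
 v(c) = C1 + C2/c^2


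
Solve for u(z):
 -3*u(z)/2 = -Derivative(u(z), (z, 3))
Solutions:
 u(z) = C3*exp(2^(2/3)*3^(1/3)*z/2) + (C1*sin(2^(2/3)*3^(5/6)*z/4) + C2*cos(2^(2/3)*3^(5/6)*z/4))*exp(-2^(2/3)*3^(1/3)*z/4)


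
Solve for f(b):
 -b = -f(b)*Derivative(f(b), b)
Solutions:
 f(b) = -sqrt(C1 + b^2)
 f(b) = sqrt(C1 + b^2)


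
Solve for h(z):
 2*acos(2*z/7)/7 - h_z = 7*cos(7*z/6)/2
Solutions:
 h(z) = C1 + 2*z*acos(2*z/7)/7 - sqrt(49 - 4*z^2)/7 - 3*sin(7*z/6)


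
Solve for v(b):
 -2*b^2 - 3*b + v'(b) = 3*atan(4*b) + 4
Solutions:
 v(b) = C1 + 2*b^3/3 + 3*b^2/2 + 3*b*atan(4*b) + 4*b - 3*log(16*b^2 + 1)/8


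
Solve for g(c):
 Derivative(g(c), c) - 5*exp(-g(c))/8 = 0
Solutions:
 g(c) = log(C1 + 5*c/8)


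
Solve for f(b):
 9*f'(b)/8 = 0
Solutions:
 f(b) = C1


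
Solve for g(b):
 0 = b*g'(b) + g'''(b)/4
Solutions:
 g(b) = C1 + Integral(C2*airyai(-2^(2/3)*b) + C3*airybi(-2^(2/3)*b), b)


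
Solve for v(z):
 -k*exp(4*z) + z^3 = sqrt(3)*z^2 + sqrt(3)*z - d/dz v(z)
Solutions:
 v(z) = C1 + k*exp(4*z)/4 - z^4/4 + sqrt(3)*z^3/3 + sqrt(3)*z^2/2


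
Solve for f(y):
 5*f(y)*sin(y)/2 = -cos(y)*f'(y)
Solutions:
 f(y) = C1*cos(y)^(5/2)


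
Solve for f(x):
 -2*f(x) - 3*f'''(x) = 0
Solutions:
 f(x) = C3*exp(-2^(1/3)*3^(2/3)*x/3) + (C1*sin(2^(1/3)*3^(1/6)*x/2) + C2*cos(2^(1/3)*3^(1/6)*x/2))*exp(2^(1/3)*3^(2/3)*x/6)


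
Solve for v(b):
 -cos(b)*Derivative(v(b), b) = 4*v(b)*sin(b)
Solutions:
 v(b) = C1*cos(b)^4


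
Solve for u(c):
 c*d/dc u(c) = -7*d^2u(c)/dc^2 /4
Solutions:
 u(c) = C1 + C2*erf(sqrt(14)*c/7)


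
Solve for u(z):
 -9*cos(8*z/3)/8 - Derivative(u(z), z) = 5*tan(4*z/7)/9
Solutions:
 u(z) = C1 + 35*log(cos(4*z/7))/36 - 27*sin(8*z/3)/64


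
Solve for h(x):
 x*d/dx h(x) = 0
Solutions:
 h(x) = C1


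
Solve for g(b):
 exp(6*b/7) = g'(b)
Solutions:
 g(b) = C1 + 7*exp(6*b/7)/6


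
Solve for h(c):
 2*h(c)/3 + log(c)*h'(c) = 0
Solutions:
 h(c) = C1*exp(-2*li(c)/3)


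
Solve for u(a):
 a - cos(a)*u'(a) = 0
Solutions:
 u(a) = C1 + Integral(a/cos(a), a)


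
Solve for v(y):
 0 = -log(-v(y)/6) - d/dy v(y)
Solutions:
 Integral(1/(log(-_y) - log(6)), (_y, v(y))) = C1 - y


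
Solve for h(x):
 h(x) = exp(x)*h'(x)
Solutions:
 h(x) = C1*exp(-exp(-x))


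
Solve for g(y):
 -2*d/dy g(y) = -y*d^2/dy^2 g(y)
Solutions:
 g(y) = C1 + C2*y^3


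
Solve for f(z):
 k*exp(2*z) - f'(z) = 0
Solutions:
 f(z) = C1 + k*exp(2*z)/2


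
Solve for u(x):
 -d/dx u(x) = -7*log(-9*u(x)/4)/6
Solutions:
 -6*Integral(1/(log(-_y) - 2*log(2) + 2*log(3)), (_y, u(x)))/7 = C1 - x


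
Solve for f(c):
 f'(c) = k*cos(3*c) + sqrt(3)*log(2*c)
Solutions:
 f(c) = C1 + sqrt(3)*c*(log(c) - 1) + sqrt(3)*c*log(2) + k*sin(3*c)/3


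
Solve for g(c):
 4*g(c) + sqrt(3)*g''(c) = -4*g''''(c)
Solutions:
 g(c) = (C1*sin(c*cos(atan(sqrt(183)/3)/2)) + C2*cos(c*cos(atan(sqrt(183)/3)/2)))*exp(-c*sin(atan(sqrt(183)/3)/2)) + (C3*sin(c*cos(atan(sqrt(183)/3)/2)) + C4*cos(c*cos(atan(sqrt(183)/3)/2)))*exp(c*sin(atan(sqrt(183)/3)/2))


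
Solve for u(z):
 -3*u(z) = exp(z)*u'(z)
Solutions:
 u(z) = C1*exp(3*exp(-z))


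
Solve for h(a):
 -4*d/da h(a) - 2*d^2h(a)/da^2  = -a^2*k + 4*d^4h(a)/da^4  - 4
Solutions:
 h(a) = C1 + C2*exp(-6^(1/3)*a*(-(18 + sqrt(330))^(1/3) + 6^(1/3)/(18 + sqrt(330))^(1/3))/12)*sin(2^(1/3)*3^(1/6)*a*(3*2^(1/3)/(18 + sqrt(330))^(1/3) + 3^(2/3)*(18 + sqrt(330))^(1/3))/12) + C3*exp(-6^(1/3)*a*(-(18 + sqrt(330))^(1/3) + 6^(1/3)/(18 + sqrt(330))^(1/3))/12)*cos(2^(1/3)*3^(1/6)*a*(3*2^(1/3)/(18 + sqrt(330))^(1/3) + 3^(2/3)*(18 + sqrt(330))^(1/3))/12) + C4*exp(6^(1/3)*a*(-(18 + sqrt(330))^(1/3) + 6^(1/3)/(18 + sqrt(330))^(1/3))/6) + a^3*k/12 - a^2*k/8 + a*k/8 + a


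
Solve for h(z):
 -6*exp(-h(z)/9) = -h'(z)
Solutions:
 h(z) = 9*log(C1 + 2*z/3)


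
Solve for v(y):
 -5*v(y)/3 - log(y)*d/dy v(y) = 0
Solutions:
 v(y) = C1*exp(-5*li(y)/3)


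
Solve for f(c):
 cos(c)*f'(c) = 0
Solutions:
 f(c) = C1


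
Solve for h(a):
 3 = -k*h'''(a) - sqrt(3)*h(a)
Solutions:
 h(a) = C1*exp(3^(1/6)*a*(-1/k)^(1/3)) + C2*exp(a*(-1/k)^(1/3)*(-3^(1/6) + 3^(2/3)*I)/2) + C3*exp(-a*(-1/k)^(1/3)*(3^(1/6) + 3^(2/3)*I)/2) - sqrt(3)


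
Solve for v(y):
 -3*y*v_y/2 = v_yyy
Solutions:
 v(y) = C1 + Integral(C2*airyai(-2^(2/3)*3^(1/3)*y/2) + C3*airybi(-2^(2/3)*3^(1/3)*y/2), y)


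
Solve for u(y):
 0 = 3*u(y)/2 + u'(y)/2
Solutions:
 u(y) = C1*exp(-3*y)


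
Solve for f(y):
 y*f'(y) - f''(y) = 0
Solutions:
 f(y) = C1 + C2*erfi(sqrt(2)*y/2)


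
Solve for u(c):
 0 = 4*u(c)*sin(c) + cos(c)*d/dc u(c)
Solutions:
 u(c) = C1*cos(c)^4


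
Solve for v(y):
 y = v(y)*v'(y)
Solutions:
 v(y) = -sqrt(C1 + y^2)
 v(y) = sqrt(C1 + y^2)


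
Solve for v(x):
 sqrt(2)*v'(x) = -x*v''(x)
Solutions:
 v(x) = C1 + C2*x^(1 - sqrt(2))


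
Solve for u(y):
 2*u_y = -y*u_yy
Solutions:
 u(y) = C1 + C2/y


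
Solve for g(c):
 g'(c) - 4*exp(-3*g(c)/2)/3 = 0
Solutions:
 g(c) = 2*log(C1 + 2*c)/3
 g(c) = 2*log((-1 - sqrt(3)*I)*(C1 + 2*c)^(1/3)/2)
 g(c) = 2*log((-1 + sqrt(3)*I)*(C1 + 2*c)^(1/3)/2)


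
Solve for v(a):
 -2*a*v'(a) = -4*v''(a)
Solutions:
 v(a) = C1 + C2*erfi(a/2)


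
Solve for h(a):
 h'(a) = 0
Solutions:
 h(a) = C1


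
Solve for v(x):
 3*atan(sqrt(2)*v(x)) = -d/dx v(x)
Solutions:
 Integral(1/atan(sqrt(2)*_y), (_y, v(x))) = C1 - 3*x


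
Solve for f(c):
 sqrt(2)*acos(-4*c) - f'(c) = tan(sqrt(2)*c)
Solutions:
 f(c) = C1 + sqrt(2)*(c*acos(-4*c) + sqrt(1 - 16*c^2)/4) + sqrt(2)*log(cos(sqrt(2)*c))/2


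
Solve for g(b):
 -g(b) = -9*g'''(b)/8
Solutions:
 g(b) = C3*exp(2*3^(1/3)*b/3) + (C1*sin(3^(5/6)*b/3) + C2*cos(3^(5/6)*b/3))*exp(-3^(1/3)*b/3)


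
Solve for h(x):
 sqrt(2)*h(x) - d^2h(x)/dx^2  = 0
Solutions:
 h(x) = C1*exp(-2^(1/4)*x) + C2*exp(2^(1/4)*x)


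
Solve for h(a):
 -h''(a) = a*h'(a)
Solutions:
 h(a) = C1 + C2*erf(sqrt(2)*a/2)


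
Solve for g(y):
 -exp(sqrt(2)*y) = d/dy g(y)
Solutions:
 g(y) = C1 - sqrt(2)*exp(sqrt(2)*y)/2


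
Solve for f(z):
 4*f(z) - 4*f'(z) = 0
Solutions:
 f(z) = C1*exp(z)


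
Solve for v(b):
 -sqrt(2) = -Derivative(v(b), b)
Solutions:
 v(b) = C1 + sqrt(2)*b


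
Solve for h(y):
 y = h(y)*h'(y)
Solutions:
 h(y) = -sqrt(C1 + y^2)
 h(y) = sqrt(C1 + y^2)


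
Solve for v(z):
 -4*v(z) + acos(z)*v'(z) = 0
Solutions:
 v(z) = C1*exp(4*Integral(1/acos(z), z))


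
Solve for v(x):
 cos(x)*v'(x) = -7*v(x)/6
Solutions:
 v(x) = C1*(sin(x) - 1)^(7/12)/(sin(x) + 1)^(7/12)


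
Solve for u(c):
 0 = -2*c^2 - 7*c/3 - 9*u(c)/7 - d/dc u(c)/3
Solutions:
 u(c) = C1*exp(-27*c/7) - 14*c^2/9 - 245*c/243 + 1715/6561


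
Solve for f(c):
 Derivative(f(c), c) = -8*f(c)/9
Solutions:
 f(c) = C1*exp(-8*c/9)


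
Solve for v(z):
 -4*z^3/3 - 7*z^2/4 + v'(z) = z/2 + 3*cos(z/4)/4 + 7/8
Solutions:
 v(z) = C1 + z^4/3 + 7*z^3/12 + z^2/4 + 7*z/8 + 3*sin(z/4)


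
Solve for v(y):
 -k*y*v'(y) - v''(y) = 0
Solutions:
 v(y) = Piecewise((-sqrt(2)*sqrt(pi)*C1*erf(sqrt(2)*sqrt(k)*y/2)/(2*sqrt(k)) - C2, (k > 0) | (k < 0)), (-C1*y - C2, True))


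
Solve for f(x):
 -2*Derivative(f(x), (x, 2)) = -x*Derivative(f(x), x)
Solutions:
 f(x) = C1 + C2*erfi(x/2)


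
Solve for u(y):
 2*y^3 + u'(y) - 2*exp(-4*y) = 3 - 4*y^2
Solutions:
 u(y) = C1 - y^4/2 - 4*y^3/3 + 3*y - exp(-4*y)/2


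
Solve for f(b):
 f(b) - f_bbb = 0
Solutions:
 f(b) = C3*exp(b) + (C1*sin(sqrt(3)*b/2) + C2*cos(sqrt(3)*b/2))*exp(-b/2)


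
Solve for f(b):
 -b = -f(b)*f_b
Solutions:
 f(b) = -sqrt(C1 + b^2)
 f(b) = sqrt(C1 + b^2)


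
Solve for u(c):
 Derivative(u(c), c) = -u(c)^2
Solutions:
 u(c) = 1/(C1 + c)


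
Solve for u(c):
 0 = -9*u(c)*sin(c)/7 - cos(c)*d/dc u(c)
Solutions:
 u(c) = C1*cos(c)^(9/7)


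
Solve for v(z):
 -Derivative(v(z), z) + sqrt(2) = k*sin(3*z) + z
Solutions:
 v(z) = C1 + k*cos(3*z)/3 - z^2/2 + sqrt(2)*z


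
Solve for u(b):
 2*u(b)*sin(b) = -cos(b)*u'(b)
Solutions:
 u(b) = C1*cos(b)^2


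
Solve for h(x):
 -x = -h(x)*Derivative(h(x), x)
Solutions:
 h(x) = -sqrt(C1 + x^2)
 h(x) = sqrt(C1 + x^2)


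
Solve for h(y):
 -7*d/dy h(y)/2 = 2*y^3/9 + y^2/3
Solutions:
 h(y) = C1 - y^4/63 - 2*y^3/63


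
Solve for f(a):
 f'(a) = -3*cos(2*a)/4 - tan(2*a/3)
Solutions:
 f(a) = C1 + 3*log(cos(2*a/3))/2 - 3*sin(2*a)/8


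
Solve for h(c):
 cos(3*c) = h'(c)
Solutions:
 h(c) = C1 + sin(3*c)/3


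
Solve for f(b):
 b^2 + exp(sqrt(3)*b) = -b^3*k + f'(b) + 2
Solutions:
 f(b) = C1 + b^4*k/4 + b^3/3 - 2*b + sqrt(3)*exp(sqrt(3)*b)/3


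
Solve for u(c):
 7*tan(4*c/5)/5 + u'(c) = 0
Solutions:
 u(c) = C1 + 7*log(cos(4*c/5))/4


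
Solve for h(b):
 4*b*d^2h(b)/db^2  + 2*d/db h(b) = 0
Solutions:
 h(b) = C1 + C2*sqrt(b)


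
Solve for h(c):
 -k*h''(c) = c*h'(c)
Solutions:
 h(c) = C1 + C2*sqrt(k)*erf(sqrt(2)*c*sqrt(1/k)/2)


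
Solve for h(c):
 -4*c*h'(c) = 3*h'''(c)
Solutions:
 h(c) = C1 + Integral(C2*airyai(-6^(2/3)*c/3) + C3*airybi(-6^(2/3)*c/3), c)


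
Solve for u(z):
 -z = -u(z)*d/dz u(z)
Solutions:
 u(z) = -sqrt(C1 + z^2)
 u(z) = sqrt(C1 + z^2)


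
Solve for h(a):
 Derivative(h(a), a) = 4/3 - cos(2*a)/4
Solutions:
 h(a) = C1 + 4*a/3 - sin(2*a)/8


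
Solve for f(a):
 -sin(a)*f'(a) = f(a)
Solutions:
 f(a) = C1*sqrt(cos(a) + 1)/sqrt(cos(a) - 1)


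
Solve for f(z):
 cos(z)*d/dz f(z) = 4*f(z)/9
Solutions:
 f(z) = C1*(sin(z) + 1)^(2/9)/(sin(z) - 1)^(2/9)


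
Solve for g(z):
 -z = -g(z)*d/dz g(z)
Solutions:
 g(z) = -sqrt(C1 + z^2)
 g(z) = sqrt(C1 + z^2)


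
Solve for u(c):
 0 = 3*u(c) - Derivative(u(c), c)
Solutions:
 u(c) = C1*exp(3*c)


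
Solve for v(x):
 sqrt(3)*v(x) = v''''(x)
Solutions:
 v(x) = C1*exp(-3^(1/8)*x) + C2*exp(3^(1/8)*x) + C3*sin(3^(1/8)*x) + C4*cos(3^(1/8)*x)


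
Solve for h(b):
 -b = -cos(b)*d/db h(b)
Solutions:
 h(b) = C1 + Integral(b/cos(b), b)


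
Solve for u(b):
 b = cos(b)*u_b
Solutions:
 u(b) = C1 + Integral(b/cos(b), b)


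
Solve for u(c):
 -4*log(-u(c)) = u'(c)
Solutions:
 -li(-u(c)) = C1 - 4*c


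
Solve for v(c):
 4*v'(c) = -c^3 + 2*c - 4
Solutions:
 v(c) = C1 - c^4/16 + c^2/4 - c


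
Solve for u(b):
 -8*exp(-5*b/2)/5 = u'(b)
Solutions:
 u(b) = C1 + 16*exp(-5*b/2)/25


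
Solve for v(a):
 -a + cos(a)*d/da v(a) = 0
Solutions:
 v(a) = C1 + Integral(a/cos(a), a)


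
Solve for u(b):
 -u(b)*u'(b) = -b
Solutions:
 u(b) = -sqrt(C1 + b^2)
 u(b) = sqrt(C1 + b^2)


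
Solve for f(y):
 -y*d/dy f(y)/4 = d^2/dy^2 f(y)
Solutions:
 f(y) = C1 + C2*erf(sqrt(2)*y/4)


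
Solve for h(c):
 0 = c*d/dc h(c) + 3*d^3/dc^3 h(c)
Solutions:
 h(c) = C1 + Integral(C2*airyai(-3^(2/3)*c/3) + C3*airybi(-3^(2/3)*c/3), c)


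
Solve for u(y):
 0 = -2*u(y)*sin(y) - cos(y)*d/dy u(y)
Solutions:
 u(y) = C1*cos(y)^2


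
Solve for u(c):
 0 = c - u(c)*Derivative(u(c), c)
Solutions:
 u(c) = -sqrt(C1 + c^2)
 u(c) = sqrt(C1 + c^2)


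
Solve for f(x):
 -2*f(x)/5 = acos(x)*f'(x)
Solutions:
 f(x) = C1*exp(-2*Integral(1/acos(x), x)/5)


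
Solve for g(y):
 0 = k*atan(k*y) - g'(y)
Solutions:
 g(y) = C1 + k*Piecewise((y*atan(k*y) - log(k^2*y^2 + 1)/(2*k), Ne(k, 0)), (0, True))


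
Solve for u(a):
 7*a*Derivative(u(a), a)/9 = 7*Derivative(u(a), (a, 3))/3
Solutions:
 u(a) = C1 + Integral(C2*airyai(3^(2/3)*a/3) + C3*airybi(3^(2/3)*a/3), a)


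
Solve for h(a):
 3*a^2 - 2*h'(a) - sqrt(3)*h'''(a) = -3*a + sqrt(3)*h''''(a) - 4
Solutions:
 h(a) = C1 + C2*exp(a*(-2 + (1 + 9*sqrt(3) + sqrt(-1 + (1 + 9*sqrt(3))^2))^(-1/3) + (1 + 9*sqrt(3) + sqrt(-1 + (1 + 9*sqrt(3))^2))^(1/3))/6)*sin(sqrt(3)*a*(-(1 + 9*sqrt(3) + sqrt(-1 + (1 + 9*sqrt(3))^2))^(1/3) + (1 + 9*sqrt(3) + sqrt(-1 + (1 + 9*sqrt(3))^2))^(-1/3))/6) + C3*exp(a*(-2 + (1 + 9*sqrt(3) + sqrt(-1 + (1 + 9*sqrt(3))^2))^(-1/3) + (1 + 9*sqrt(3) + sqrt(-1 + (1 + 9*sqrt(3))^2))^(1/3))/6)*cos(sqrt(3)*a*(-(1 + 9*sqrt(3) + sqrt(-1 + (1 + 9*sqrt(3))^2))^(1/3) + (1 + 9*sqrt(3) + sqrt(-1 + (1 + 9*sqrt(3))^2))^(-1/3))/6) + C4*exp(-a*((1 + 9*sqrt(3) + sqrt(-1 + (1 + 9*sqrt(3))^2))^(-1/3) + 1 + (1 + 9*sqrt(3) + sqrt(-1 + (1 + 9*sqrt(3))^2))^(1/3))/3) + a^3/2 + 3*a^2/4 - 3*sqrt(3)*a/2 + 2*a


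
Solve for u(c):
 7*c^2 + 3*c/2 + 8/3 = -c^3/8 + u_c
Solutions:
 u(c) = C1 + c^4/32 + 7*c^3/3 + 3*c^2/4 + 8*c/3


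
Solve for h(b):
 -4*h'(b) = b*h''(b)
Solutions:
 h(b) = C1 + C2/b^3


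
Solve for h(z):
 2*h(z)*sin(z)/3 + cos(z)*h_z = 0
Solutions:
 h(z) = C1*cos(z)^(2/3)


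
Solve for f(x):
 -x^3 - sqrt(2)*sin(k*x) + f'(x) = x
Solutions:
 f(x) = C1 + x^4/4 + x^2/2 - sqrt(2)*cos(k*x)/k


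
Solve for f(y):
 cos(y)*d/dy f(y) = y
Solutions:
 f(y) = C1 + Integral(y/cos(y), y)


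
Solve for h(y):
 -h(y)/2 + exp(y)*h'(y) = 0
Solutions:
 h(y) = C1*exp(-exp(-y)/2)


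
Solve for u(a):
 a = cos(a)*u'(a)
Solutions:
 u(a) = C1 + Integral(a/cos(a), a)


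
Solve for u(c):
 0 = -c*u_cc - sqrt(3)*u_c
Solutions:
 u(c) = C1 + C2*c^(1 - sqrt(3))


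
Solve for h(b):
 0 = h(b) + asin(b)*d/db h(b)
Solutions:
 h(b) = C1*exp(-Integral(1/asin(b), b))


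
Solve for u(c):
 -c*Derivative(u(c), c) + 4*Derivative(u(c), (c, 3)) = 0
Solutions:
 u(c) = C1 + Integral(C2*airyai(2^(1/3)*c/2) + C3*airybi(2^(1/3)*c/2), c)


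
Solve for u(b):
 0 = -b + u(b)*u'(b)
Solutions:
 u(b) = -sqrt(C1 + b^2)
 u(b) = sqrt(C1 + b^2)


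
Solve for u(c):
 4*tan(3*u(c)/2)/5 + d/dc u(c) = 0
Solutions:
 u(c) = -2*asin(C1*exp(-6*c/5))/3 + 2*pi/3
 u(c) = 2*asin(C1*exp(-6*c/5))/3


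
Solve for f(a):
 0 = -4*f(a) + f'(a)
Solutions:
 f(a) = C1*exp(4*a)


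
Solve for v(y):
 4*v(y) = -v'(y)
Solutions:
 v(y) = C1*exp(-4*y)


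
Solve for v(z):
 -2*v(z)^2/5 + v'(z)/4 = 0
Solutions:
 v(z) = -5/(C1 + 8*z)


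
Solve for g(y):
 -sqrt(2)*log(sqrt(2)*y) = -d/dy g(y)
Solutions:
 g(y) = C1 + sqrt(2)*y*log(y) - sqrt(2)*y + sqrt(2)*y*log(2)/2


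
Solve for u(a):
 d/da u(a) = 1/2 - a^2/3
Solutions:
 u(a) = C1 - a^3/9 + a/2


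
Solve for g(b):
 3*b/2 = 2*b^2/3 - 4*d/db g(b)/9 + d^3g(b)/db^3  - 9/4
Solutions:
 g(b) = C1 + C2*exp(-2*b/3) + C3*exp(2*b/3) + b^3/2 - 27*b^2/16 + 27*b/16


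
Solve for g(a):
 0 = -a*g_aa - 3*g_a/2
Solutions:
 g(a) = C1 + C2/sqrt(a)


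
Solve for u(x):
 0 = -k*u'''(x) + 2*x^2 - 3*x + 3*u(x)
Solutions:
 u(x) = C1*exp(3^(1/3)*x*(1/k)^(1/3)) + C2*exp(x*(-3^(1/3) + 3^(5/6)*I)*(1/k)^(1/3)/2) + C3*exp(-x*(3^(1/3) + 3^(5/6)*I)*(1/k)^(1/3)/2) - 2*x^2/3 + x


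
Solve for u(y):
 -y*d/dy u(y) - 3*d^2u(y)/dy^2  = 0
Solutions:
 u(y) = C1 + C2*erf(sqrt(6)*y/6)


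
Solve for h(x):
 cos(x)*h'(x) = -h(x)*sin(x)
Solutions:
 h(x) = C1*cos(x)


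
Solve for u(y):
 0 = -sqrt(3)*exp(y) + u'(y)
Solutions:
 u(y) = C1 + sqrt(3)*exp(y)


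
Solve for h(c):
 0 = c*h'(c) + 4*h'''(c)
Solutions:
 h(c) = C1 + Integral(C2*airyai(-2^(1/3)*c/2) + C3*airybi(-2^(1/3)*c/2), c)


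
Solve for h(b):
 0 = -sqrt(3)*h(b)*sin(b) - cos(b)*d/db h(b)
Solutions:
 h(b) = C1*cos(b)^(sqrt(3))


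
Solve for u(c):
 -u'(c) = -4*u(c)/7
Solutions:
 u(c) = C1*exp(4*c/7)
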